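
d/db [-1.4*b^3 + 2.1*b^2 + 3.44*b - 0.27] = -4.2*b^2 + 4.2*b + 3.44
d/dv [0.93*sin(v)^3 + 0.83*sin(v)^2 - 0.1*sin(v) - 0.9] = (2.79*sin(v)^2 + 1.66*sin(v) - 0.1)*cos(v)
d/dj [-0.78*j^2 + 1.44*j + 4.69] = 1.44 - 1.56*j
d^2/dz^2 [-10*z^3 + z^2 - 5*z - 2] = 2 - 60*z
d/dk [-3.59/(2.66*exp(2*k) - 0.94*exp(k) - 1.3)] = (19.0988*exp(k) - 3.3746)*exp(k)/(-2.66*exp(2*k) + 0.94*exp(k) + 1.3)^2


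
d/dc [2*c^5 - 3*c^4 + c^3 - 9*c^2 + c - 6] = 10*c^4 - 12*c^3 + 3*c^2 - 18*c + 1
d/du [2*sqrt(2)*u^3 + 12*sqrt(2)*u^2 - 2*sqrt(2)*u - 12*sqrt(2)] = sqrt(2)*(6*u^2 + 24*u - 2)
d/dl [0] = 0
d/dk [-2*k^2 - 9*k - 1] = -4*k - 9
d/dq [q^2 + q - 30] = 2*q + 1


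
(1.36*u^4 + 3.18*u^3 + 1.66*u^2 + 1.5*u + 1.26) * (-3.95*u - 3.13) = -5.372*u^5 - 16.8178*u^4 - 16.5104*u^3 - 11.1208*u^2 - 9.672*u - 3.9438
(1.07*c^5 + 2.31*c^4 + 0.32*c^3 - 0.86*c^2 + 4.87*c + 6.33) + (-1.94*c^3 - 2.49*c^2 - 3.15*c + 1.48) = 1.07*c^5 + 2.31*c^4 - 1.62*c^3 - 3.35*c^2 + 1.72*c + 7.81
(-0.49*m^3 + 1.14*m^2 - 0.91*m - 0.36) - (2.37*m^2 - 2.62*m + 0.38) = -0.49*m^3 - 1.23*m^2 + 1.71*m - 0.74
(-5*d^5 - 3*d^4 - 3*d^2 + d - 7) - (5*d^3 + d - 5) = -5*d^5 - 3*d^4 - 5*d^3 - 3*d^2 - 2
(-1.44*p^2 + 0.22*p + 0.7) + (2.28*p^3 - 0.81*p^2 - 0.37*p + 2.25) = 2.28*p^3 - 2.25*p^2 - 0.15*p + 2.95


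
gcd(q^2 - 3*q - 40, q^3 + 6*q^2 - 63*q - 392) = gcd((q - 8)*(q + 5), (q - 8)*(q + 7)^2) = q - 8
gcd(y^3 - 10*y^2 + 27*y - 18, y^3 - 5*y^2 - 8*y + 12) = y^2 - 7*y + 6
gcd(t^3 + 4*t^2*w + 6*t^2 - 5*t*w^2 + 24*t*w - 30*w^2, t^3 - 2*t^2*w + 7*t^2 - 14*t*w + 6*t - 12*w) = t + 6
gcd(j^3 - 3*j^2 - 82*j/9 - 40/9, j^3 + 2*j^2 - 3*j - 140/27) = j + 4/3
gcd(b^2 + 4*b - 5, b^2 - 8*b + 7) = b - 1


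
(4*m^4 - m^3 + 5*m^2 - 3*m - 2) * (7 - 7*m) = -28*m^5 + 35*m^4 - 42*m^3 + 56*m^2 - 7*m - 14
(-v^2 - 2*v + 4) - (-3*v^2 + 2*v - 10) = 2*v^2 - 4*v + 14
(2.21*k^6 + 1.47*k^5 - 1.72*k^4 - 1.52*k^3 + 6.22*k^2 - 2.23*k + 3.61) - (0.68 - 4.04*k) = 2.21*k^6 + 1.47*k^5 - 1.72*k^4 - 1.52*k^3 + 6.22*k^2 + 1.81*k + 2.93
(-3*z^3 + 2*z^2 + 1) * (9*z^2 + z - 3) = -27*z^5 + 15*z^4 + 11*z^3 + 3*z^2 + z - 3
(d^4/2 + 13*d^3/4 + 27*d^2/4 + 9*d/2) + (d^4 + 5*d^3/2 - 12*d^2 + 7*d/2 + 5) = 3*d^4/2 + 23*d^3/4 - 21*d^2/4 + 8*d + 5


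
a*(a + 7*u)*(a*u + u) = a^3*u + 7*a^2*u^2 + a^2*u + 7*a*u^2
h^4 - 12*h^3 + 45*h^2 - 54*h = h*(h - 6)*(h - 3)^2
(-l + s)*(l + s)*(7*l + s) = -7*l^3 - l^2*s + 7*l*s^2 + s^3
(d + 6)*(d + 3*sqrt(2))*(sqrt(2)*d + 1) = sqrt(2)*d^3 + 7*d^2 + 6*sqrt(2)*d^2 + 3*sqrt(2)*d + 42*d + 18*sqrt(2)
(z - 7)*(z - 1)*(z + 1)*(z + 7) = z^4 - 50*z^2 + 49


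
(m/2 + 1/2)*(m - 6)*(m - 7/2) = m^3/2 - 17*m^2/4 + 23*m/4 + 21/2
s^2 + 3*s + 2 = (s + 1)*(s + 2)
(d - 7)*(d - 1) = d^2 - 8*d + 7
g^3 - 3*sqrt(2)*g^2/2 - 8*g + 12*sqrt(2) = (g - 2*sqrt(2))*(g - 3*sqrt(2)/2)*(g + 2*sqrt(2))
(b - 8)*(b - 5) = b^2 - 13*b + 40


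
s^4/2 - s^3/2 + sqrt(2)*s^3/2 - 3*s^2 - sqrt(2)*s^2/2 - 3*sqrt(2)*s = s*(s/2 + sqrt(2)/2)*(s - 3)*(s + 2)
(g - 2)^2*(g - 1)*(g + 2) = g^4 - 3*g^3 - 2*g^2 + 12*g - 8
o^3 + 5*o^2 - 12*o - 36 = (o - 3)*(o + 2)*(o + 6)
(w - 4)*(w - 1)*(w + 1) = w^3 - 4*w^2 - w + 4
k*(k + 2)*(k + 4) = k^3 + 6*k^2 + 8*k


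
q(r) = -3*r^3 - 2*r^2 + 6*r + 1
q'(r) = -9*r^2 - 4*r + 6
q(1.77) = -11.28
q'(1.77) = -29.28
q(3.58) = -140.80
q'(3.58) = -123.67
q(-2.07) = 6.62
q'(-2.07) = -24.28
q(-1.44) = -2.83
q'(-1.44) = -6.90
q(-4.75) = 248.89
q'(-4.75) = -178.06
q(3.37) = -116.31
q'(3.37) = -109.69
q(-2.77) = 32.80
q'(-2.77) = -51.98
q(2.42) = -38.71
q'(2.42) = -56.39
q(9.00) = -2294.00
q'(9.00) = -759.00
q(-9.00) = 1972.00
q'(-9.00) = -687.00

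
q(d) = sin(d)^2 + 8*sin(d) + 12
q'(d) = 2*sin(d)*cos(d) + 8*cos(d)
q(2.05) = 19.89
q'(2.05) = -4.51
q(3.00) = 13.15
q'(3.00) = -8.20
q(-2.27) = 6.46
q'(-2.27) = -4.16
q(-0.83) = 6.64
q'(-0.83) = 4.40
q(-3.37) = 13.86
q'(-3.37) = -8.23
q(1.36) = 20.78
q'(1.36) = 2.08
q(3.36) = 10.31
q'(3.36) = -7.39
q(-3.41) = 14.19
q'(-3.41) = -8.22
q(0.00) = 12.00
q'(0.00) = 8.00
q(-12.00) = 16.58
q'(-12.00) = 7.66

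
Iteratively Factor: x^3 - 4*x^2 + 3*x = (x - 3)*(x^2 - x) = x*(x - 3)*(x - 1)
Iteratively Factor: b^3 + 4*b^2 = (b + 4)*(b^2) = b*(b + 4)*(b)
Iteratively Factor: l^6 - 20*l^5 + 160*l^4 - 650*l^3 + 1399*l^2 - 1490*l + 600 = (l - 2)*(l^5 - 18*l^4 + 124*l^3 - 402*l^2 + 595*l - 300) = (l - 2)*(l - 1)*(l^4 - 17*l^3 + 107*l^2 - 295*l + 300) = (l - 4)*(l - 2)*(l - 1)*(l^3 - 13*l^2 + 55*l - 75) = (l - 5)*(l - 4)*(l - 2)*(l - 1)*(l^2 - 8*l + 15) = (l - 5)*(l - 4)*(l - 3)*(l - 2)*(l - 1)*(l - 5)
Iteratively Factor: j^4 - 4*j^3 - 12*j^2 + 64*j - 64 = (j + 4)*(j^3 - 8*j^2 + 20*j - 16) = (j - 2)*(j + 4)*(j^2 - 6*j + 8) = (j - 4)*(j - 2)*(j + 4)*(j - 2)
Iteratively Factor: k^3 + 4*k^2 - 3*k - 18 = (k - 2)*(k^2 + 6*k + 9) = (k - 2)*(k + 3)*(k + 3)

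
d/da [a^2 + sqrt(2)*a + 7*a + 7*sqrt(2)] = 2*a + sqrt(2) + 7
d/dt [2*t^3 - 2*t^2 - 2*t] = 6*t^2 - 4*t - 2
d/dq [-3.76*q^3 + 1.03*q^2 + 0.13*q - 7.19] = -11.28*q^2 + 2.06*q + 0.13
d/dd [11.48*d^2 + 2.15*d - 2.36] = 22.96*d + 2.15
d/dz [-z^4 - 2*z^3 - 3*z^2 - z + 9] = -4*z^3 - 6*z^2 - 6*z - 1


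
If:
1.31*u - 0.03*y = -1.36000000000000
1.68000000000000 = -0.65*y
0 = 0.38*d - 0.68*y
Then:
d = -4.63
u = -1.10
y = -2.58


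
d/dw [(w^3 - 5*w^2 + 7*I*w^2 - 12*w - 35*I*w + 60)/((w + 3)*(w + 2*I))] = (w^4 + w^3*(6 + 4*I) + w^2*(-17 + 64*I) + w*(-204 - 60*I) + 30 - 192*I)/(w^4 + w^3*(6 + 4*I) + w^2*(5 + 24*I) + w*(-24 + 36*I) - 36)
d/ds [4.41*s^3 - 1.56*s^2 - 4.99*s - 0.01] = 13.23*s^2 - 3.12*s - 4.99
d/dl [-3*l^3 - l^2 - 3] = l*(-9*l - 2)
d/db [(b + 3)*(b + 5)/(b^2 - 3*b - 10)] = (-11*b^2 - 50*b - 35)/(b^4 - 6*b^3 - 11*b^2 + 60*b + 100)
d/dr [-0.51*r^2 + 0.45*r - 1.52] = 0.45 - 1.02*r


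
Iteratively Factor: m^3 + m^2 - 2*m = (m - 1)*(m^2 + 2*m) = m*(m - 1)*(m + 2)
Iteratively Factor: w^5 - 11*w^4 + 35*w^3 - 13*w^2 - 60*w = (w - 3)*(w^4 - 8*w^3 + 11*w^2 + 20*w) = (w - 4)*(w - 3)*(w^3 - 4*w^2 - 5*w) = (w - 5)*(w - 4)*(w - 3)*(w^2 + w) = (w - 5)*(w - 4)*(w - 3)*(w + 1)*(w)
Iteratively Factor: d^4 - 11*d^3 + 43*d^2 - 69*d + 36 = (d - 3)*(d^3 - 8*d^2 + 19*d - 12) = (d - 3)*(d - 1)*(d^2 - 7*d + 12) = (d - 3)^2*(d - 1)*(d - 4)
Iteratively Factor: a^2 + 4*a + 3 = (a + 1)*(a + 3)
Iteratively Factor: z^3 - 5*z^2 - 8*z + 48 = (z - 4)*(z^2 - z - 12) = (z - 4)^2*(z + 3)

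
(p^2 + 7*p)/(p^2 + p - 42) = p/(p - 6)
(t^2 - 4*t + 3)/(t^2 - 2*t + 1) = (t - 3)/(t - 1)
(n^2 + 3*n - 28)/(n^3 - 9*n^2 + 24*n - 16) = (n + 7)/(n^2 - 5*n + 4)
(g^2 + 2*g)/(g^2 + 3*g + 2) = g/(g + 1)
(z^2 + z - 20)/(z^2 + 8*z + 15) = (z - 4)/(z + 3)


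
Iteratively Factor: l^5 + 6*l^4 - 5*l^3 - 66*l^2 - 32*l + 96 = (l + 2)*(l^4 + 4*l^3 - 13*l^2 - 40*l + 48) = (l - 1)*(l + 2)*(l^3 + 5*l^2 - 8*l - 48) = (l - 3)*(l - 1)*(l + 2)*(l^2 + 8*l + 16) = (l - 3)*(l - 1)*(l + 2)*(l + 4)*(l + 4)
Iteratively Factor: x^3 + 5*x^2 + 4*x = (x)*(x^2 + 5*x + 4) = x*(x + 1)*(x + 4)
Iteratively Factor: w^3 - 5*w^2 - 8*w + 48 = (w - 4)*(w^2 - w - 12) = (w - 4)^2*(w + 3)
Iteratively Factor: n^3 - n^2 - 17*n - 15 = (n + 1)*(n^2 - 2*n - 15) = (n - 5)*(n + 1)*(n + 3)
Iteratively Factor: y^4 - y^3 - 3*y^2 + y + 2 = (y - 2)*(y^3 + y^2 - y - 1) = (y - 2)*(y + 1)*(y^2 - 1) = (y - 2)*(y + 1)^2*(y - 1)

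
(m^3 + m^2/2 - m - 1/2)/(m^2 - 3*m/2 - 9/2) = (-2*m^3 - m^2 + 2*m + 1)/(-2*m^2 + 3*m + 9)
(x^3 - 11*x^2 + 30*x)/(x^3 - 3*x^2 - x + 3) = x*(x^2 - 11*x + 30)/(x^3 - 3*x^2 - x + 3)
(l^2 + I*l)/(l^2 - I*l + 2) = l/(l - 2*I)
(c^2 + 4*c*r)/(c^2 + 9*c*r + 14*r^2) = c*(c + 4*r)/(c^2 + 9*c*r + 14*r^2)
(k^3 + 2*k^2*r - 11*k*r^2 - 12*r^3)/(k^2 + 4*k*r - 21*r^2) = (k^2 + 5*k*r + 4*r^2)/(k + 7*r)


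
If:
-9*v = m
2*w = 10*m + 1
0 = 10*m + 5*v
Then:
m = 0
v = 0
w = 1/2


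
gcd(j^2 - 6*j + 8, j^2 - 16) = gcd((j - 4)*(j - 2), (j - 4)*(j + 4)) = j - 4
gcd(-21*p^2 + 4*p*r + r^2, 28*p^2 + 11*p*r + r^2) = 7*p + r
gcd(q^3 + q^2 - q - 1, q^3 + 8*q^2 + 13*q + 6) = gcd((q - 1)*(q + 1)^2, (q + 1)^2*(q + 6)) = q^2 + 2*q + 1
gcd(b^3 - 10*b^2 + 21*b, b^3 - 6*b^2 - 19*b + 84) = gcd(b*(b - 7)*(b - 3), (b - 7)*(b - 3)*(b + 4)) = b^2 - 10*b + 21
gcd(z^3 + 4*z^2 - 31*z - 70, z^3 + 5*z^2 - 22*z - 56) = z^2 + 9*z + 14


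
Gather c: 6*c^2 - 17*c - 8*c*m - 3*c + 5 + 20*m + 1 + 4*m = 6*c^2 + c*(-8*m - 20) + 24*m + 6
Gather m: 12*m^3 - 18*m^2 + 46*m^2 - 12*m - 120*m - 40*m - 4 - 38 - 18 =12*m^3 + 28*m^2 - 172*m - 60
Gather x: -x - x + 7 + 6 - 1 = 12 - 2*x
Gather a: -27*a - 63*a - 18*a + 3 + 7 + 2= 12 - 108*a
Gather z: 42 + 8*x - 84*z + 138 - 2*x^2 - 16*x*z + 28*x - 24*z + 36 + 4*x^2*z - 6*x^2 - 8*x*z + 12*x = -8*x^2 + 48*x + z*(4*x^2 - 24*x - 108) + 216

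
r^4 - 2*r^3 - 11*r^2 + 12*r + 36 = (r - 3)^2*(r + 2)^2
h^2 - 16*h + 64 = (h - 8)^2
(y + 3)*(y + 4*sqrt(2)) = y^2 + 3*y + 4*sqrt(2)*y + 12*sqrt(2)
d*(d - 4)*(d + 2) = d^3 - 2*d^2 - 8*d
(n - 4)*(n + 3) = n^2 - n - 12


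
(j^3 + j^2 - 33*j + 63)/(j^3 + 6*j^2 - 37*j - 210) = (j^2 - 6*j + 9)/(j^2 - j - 30)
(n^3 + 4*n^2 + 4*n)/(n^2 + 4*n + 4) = n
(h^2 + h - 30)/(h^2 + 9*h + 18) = (h - 5)/(h + 3)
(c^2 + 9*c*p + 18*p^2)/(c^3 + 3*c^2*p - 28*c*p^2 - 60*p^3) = (-c - 3*p)/(-c^2 + 3*c*p + 10*p^2)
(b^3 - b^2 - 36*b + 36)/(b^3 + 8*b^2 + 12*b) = (b^2 - 7*b + 6)/(b*(b + 2))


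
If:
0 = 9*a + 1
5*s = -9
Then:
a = -1/9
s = -9/5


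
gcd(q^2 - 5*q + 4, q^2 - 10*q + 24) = q - 4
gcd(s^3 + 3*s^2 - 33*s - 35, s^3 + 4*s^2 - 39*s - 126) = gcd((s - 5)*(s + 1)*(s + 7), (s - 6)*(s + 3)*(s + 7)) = s + 7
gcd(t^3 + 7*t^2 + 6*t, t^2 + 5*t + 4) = t + 1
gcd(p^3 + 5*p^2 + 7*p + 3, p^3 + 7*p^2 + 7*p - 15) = p + 3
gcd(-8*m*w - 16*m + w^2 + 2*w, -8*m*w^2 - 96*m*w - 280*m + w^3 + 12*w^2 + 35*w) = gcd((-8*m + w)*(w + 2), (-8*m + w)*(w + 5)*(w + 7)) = -8*m + w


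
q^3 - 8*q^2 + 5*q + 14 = (q - 7)*(q - 2)*(q + 1)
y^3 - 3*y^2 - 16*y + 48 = (y - 4)*(y - 3)*(y + 4)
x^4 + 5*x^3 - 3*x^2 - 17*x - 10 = (x - 2)*(x + 1)^2*(x + 5)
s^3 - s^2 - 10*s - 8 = (s - 4)*(s + 1)*(s + 2)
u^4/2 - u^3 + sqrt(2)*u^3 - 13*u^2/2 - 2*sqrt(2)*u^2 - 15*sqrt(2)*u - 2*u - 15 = (u/2 + sqrt(2)/2)*(u - 5)*(u + 3)*(u + sqrt(2))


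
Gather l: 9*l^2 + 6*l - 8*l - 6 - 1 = 9*l^2 - 2*l - 7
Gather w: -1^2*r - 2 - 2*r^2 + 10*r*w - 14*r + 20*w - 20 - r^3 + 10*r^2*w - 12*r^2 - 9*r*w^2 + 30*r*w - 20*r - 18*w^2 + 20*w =-r^3 - 14*r^2 - 35*r + w^2*(-9*r - 18) + w*(10*r^2 + 40*r + 40) - 22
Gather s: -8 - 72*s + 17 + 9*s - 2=7 - 63*s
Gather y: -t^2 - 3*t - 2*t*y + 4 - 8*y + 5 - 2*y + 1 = -t^2 - 3*t + y*(-2*t - 10) + 10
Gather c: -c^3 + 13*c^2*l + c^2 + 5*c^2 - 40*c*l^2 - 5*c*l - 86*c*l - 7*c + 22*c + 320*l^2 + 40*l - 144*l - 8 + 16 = -c^3 + c^2*(13*l + 6) + c*(-40*l^2 - 91*l + 15) + 320*l^2 - 104*l + 8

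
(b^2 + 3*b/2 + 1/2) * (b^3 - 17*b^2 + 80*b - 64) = b^5 - 31*b^4/2 + 55*b^3 + 95*b^2/2 - 56*b - 32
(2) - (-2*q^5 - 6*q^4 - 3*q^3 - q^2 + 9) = 2*q^5 + 6*q^4 + 3*q^3 + q^2 - 7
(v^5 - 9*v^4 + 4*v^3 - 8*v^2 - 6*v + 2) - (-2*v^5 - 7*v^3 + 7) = 3*v^5 - 9*v^4 + 11*v^3 - 8*v^2 - 6*v - 5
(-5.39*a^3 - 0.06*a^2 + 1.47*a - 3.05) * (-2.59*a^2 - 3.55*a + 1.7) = 13.9601*a^5 + 19.2899*a^4 - 12.7573*a^3 + 2.579*a^2 + 13.3265*a - 5.185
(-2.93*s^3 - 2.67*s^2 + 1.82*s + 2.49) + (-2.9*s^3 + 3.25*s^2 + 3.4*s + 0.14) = -5.83*s^3 + 0.58*s^2 + 5.22*s + 2.63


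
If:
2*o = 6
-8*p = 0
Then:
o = 3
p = 0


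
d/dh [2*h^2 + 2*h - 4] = 4*h + 2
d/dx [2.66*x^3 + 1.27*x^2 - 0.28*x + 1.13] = 7.98*x^2 + 2.54*x - 0.28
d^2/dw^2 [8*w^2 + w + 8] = 16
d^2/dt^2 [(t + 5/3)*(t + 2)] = 2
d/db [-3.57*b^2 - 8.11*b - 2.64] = -7.14*b - 8.11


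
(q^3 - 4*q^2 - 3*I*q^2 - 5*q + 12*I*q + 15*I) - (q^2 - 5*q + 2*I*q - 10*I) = q^3 - 5*q^2 - 3*I*q^2 + 10*I*q + 25*I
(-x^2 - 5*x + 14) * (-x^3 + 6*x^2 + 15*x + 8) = x^5 - x^4 - 59*x^3 + x^2 + 170*x + 112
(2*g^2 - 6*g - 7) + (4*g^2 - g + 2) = 6*g^2 - 7*g - 5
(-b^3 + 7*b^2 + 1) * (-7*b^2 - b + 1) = 7*b^5 - 48*b^4 - 8*b^3 - b + 1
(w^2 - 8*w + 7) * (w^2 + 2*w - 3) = w^4 - 6*w^3 - 12*w^2 + 38*w - 21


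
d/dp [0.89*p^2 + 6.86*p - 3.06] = 1.78*p + 6.86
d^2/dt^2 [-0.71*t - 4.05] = 0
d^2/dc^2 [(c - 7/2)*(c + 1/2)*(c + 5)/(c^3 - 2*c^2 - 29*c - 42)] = (16*c^6 + 147*c^5 + 1896*c^4 + 3265*c^3 - 1659*c^2 + 27552*c + 69223)/(2*(c^9 - 6*c^8 - 75*c^7 + 214*c^6 + 2679*c^5 + 1758*c^4 - 33713*c^3 - 116550*c^2 - 153468*c - 74088))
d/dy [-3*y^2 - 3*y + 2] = -6*y - 3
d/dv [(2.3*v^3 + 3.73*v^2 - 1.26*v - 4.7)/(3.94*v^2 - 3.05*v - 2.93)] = (9.062*v^4 - 14.03*v^3 - 26.6291*v^2 + 15.1782*v - 10.6432)/(15.5236*v^4 - 24.034*v^3 - 13.7859*v^2 + 17.873*v + 8.5849)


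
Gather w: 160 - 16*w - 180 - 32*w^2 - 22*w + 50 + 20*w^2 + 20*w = -12*w^2 - 18*w + 30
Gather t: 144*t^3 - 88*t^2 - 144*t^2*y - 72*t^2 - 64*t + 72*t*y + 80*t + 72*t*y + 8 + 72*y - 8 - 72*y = 144*t^3 + t^2*(-144*y - 160) + t*(144*y + 16)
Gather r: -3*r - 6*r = -9*r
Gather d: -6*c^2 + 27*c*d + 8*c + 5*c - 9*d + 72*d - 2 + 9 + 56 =-6*c^2 + 13*c + d*(27*c + 63) + 63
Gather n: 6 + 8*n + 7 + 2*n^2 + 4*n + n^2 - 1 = 3*n^2 + 12*n + 12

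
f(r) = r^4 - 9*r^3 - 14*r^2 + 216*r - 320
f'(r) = 4*r^3 - 27*r^2 - 28*r + 216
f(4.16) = -12.16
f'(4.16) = -79.77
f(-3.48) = -715.27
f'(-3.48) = -182.12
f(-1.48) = -636.37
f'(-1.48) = 185.33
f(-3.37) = -733.48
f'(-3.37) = -149.37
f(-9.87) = 14327.84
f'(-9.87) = -5983.92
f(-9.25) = 10928.14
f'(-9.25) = -5001.00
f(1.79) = -19.57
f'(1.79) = 102.31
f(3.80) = 13.31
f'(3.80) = -60.79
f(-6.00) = 1120.00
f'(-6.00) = -1452.00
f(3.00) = 40.00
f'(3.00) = -3.00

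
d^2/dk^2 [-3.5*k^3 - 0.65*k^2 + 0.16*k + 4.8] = -21.0*k - 1.3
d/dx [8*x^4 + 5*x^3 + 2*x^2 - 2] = x*(32*x^2 + 15*x + 4)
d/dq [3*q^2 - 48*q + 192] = 6*q - 48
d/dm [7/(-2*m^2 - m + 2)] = 7*(4*m + 1)/(2*m^2 + m - 2)^2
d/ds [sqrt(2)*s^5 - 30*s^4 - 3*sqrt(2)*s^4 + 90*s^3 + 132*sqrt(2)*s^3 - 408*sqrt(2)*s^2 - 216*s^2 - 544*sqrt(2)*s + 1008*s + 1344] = 5*sqrt(2)*s^4 - 120*s^3 - 12*sqrt(2)*s^3 + 270*s^2 + 396*sqrt(2)*s^2 - 816*sqrt(2)*s - 432*s - 544*sqrt(2) + 1008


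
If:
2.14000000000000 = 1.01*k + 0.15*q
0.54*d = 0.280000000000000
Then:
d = 0.52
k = 2.11881188118812 - 0.148514851485149*q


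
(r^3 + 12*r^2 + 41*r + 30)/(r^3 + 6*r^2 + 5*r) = (r + 6)/r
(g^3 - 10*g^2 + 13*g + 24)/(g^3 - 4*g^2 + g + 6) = (g - 8)/(g - 2)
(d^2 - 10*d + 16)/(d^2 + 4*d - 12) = (d - 8)/(d + 6)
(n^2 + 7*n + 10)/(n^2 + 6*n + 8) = (n + 5)/(n + 4)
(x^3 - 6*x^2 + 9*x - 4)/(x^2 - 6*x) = (x^3 - 6*x^2 + 9*x - 4)/(x*(x - 6))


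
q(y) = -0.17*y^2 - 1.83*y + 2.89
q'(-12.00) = 2.25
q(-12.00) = 0.37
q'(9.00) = -4.89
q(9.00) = -27.35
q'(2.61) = -2.72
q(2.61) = -3.04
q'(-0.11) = -1.79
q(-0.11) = 3.09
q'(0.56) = -2.02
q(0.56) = 1.81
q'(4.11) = -3.23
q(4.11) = -7.50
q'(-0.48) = -1.67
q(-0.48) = 3.73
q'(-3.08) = -0.78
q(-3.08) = 6.91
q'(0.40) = -1.97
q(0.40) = 2.13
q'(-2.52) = -0.97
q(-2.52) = 6.42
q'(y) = -0.34*y - 1.83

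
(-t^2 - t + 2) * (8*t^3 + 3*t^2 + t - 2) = -8*t^5 - 11*t^4 + 12*t^3 + 7*t^2 + 4*t - 4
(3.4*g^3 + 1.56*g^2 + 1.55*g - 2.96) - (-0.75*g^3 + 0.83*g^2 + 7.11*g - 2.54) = 4.15*g^3 + 0.73*g^2 - 5.56*g - 0.42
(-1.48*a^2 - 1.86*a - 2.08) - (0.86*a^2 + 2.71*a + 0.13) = -2.34*a^2 - 4.57*a - 2.21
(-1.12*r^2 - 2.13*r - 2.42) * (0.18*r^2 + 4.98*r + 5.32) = -0.2016*r^4 - 5.961*r^3 - 17.0014*r^2 - 23.3832*r - 12.8744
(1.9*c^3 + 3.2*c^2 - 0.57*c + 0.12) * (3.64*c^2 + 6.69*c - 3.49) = 6.916*c^5 + 24.359*c^4 + 12.7022*c^3 - 14.5445*c^2 + 2.7921*c - 0.4188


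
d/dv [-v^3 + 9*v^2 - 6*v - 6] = -3*v^2 + 18*v - 6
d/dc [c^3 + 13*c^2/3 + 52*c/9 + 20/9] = 3*c^2 + 26*c/3 + 52/9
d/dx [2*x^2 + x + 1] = 4*x + 1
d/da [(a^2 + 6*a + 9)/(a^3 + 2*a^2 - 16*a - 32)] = (-a^4 - 12*a^3 - 55*a^2 - 100*a - 48)/(a^6 + 4*a^5 - 28*a^4 - 128*a^3 + 128*a^2 + 1024*a + 1024)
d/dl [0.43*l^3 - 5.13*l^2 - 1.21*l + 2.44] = 1.29*l^2 - 10.26*l - 1.21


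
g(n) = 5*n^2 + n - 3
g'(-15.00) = -149.00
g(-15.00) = 1107.00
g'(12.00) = 121.00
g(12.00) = 729.00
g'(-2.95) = -28.50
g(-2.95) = 37.56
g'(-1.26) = -11.60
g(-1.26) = 3.68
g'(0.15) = 2.50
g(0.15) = -2.74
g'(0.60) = 7.00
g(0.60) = -0.60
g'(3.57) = 36.70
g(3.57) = 64.29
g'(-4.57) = -44.70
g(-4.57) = 96.85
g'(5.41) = 55.10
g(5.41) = 148.75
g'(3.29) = 33.90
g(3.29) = 54.41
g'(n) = 10*n + 1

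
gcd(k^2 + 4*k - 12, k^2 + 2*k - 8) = k - 2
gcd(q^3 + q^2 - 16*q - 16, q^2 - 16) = q^2 - 16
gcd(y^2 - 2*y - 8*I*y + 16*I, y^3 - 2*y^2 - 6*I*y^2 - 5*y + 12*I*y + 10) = y - 2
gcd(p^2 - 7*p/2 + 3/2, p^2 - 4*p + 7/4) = p - 1/2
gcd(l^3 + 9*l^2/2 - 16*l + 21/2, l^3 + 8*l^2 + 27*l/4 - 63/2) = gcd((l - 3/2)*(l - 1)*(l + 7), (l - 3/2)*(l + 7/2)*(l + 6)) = l - 3/2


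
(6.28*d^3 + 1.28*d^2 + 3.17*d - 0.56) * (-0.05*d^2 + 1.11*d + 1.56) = -0.314*d^5 + 6.9068*d^4 + 11.0591*d^3 + 5.5435*d^2 + 4.3236*d - 0.8736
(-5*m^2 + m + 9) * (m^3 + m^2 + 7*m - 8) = -5*m^5 - 4*m^4 - 25*m^3 + 56*m^2 + 55*m - 72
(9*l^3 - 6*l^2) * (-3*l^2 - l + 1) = -27*l^5 + 9*l^4 + 15*l^3 - 6*l^2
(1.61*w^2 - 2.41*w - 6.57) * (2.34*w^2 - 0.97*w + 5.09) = 3.7674*w^4 - 7.2011*w^3 - 4.8412*w^2 - 5.894*w - 33.4413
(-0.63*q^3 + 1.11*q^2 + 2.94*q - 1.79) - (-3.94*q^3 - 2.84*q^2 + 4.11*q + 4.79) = 3.31*q^3 + 3.95*q^2 - 1.17*q - 6.58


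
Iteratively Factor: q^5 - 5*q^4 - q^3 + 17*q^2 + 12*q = (q)*(q^4 - 5*q^3 - q^2 + 17*q + 12) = q*(q + 1)*(q^3 - 6*q^2 + 5*q + 12) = q*(q - 3)*(q + 1)*(q^2 - 3*q - 4) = q*(q - 3)*(q + 1)^2*(q - 4)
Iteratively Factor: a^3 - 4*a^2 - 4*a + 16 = (a + 2)*(a^2 - 6*a + 8) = (a - 2)*(a + 2)*(a - 4)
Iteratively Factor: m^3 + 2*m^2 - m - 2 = (m + 1)*(m^2 + m - 2) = (m + 1)*(m + 2)*(m - 1)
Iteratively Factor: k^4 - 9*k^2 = (k - 3)*(k^3 + 3*k^2) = k*(k - 3)*(k^2 + 3*k) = k^2*(k - 3)*(k + 3)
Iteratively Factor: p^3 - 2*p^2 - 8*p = (p + 2)*(p^2 - 4*p) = p*(p + 2)*(p - 4)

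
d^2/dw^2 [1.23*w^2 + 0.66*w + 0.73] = 2.46000000000000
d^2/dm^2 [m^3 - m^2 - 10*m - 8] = 6*m - 2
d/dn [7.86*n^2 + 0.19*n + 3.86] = 15.72*n + 0.19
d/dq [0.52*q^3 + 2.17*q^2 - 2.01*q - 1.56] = 1.56*q^2 + 4.34*q - 2.01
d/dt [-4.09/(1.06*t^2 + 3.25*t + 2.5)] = (8.6708*t + 13.2925)/(1.06*t^2 + 3.25*t + 2.5)^2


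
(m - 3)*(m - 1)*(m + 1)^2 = m^4 - 2*m^3 - 4*m^2 + 2*m + 3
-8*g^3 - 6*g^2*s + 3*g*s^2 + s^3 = (-2*g + s)*(g + s)*(4*g + s)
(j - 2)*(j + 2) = j^2 - 4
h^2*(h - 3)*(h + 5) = h^4 + 2*h^3 - 15*h^2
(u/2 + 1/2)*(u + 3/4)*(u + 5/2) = u^3/2 + 17*u^2/8 + 41*u/16 + 15/16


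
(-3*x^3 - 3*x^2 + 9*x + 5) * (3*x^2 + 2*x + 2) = -9*x^5 - 15*x^4 + 15*x^3 + 27*x^2 + 28*x + 10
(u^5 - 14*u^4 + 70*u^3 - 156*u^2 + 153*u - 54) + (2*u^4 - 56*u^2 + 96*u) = u^5 - 12*u^4 + 70*u^3 - 212*u^2 + 249*u - 54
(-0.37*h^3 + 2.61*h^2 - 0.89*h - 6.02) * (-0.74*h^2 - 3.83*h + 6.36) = 0.2738*h^5 - 0.5143*h^4 - 11.6909*h^3 + 24.4631*h^2 + 17.3962*h - 38.2872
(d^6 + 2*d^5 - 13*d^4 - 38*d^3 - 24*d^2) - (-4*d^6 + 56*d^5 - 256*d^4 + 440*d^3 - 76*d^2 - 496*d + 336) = 5*d^6 - 54*d^5 + 243*d^4 - 478*d^3 + 52*d^2 + 496*d - 336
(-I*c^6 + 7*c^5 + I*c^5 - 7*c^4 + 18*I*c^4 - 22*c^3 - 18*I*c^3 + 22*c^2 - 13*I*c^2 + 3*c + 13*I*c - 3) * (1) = -I*c^6 + 7*c^5 + I*c^5 - 7*c^4 + 18*I*c^4 - 22*c^3 - 18*I*c^3 + 22*c^2 - 13*I*c^2 + 3*c + 13*I*c - 3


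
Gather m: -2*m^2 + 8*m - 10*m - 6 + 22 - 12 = -2*m^2 - 2*m + 4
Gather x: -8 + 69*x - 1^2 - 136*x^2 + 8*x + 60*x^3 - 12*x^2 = 60*x^3 - 148*x^2 + 77*x - 9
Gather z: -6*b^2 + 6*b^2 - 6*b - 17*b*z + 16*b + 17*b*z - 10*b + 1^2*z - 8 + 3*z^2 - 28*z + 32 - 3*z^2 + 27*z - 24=0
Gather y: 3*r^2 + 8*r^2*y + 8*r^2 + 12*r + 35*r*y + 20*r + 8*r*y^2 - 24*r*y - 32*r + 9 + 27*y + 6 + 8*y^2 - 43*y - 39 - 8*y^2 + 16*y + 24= 11*r^2 + 8*r*y^2 + y*(8*r^2 + 11*r)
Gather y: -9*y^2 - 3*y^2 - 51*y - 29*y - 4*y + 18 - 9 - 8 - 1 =-12*y^2 - 84*y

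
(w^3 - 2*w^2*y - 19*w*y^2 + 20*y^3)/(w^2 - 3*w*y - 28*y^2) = (-w^2 + 6*w*y - 5*y^2)/(-w + 7*y)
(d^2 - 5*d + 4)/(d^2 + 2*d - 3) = (d - 4)/(d + 3)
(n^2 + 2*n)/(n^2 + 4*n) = (n + 2)/(n + 4)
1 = 1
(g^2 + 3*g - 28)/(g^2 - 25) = (g^2 + 3*g - 28)/(g^2 - 25)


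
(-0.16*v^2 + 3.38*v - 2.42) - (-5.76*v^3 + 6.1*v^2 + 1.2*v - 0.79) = 5.76*v^3 - 6.26*v^2 + 2.18*v - 1.63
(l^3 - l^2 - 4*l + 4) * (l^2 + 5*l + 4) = l^5 + 4*l^4 - 5*l^3 - 20*l^2 + 4*l + 16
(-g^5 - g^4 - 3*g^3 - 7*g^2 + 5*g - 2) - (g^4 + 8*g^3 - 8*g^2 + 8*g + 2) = -g^5 - 2*g^4 - 11*g^3 + g^2 - 3*g - 4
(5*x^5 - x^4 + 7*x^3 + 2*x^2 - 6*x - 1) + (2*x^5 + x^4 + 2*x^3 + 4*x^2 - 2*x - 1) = 7*x^5 + 9*x^3 + 6*x^2 - 8*x - 2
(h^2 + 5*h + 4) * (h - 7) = h^3 - 2*h^2 - 31*h - 28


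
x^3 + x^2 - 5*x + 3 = (x - 1)^2*(x + 3)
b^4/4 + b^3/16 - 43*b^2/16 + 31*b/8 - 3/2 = (b/4 + 1)*(b - 2)*(b - 1)*(b - 3/4)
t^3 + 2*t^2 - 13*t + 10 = (t - 2)*(t - 1)*(t + 5)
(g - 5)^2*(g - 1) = g^3 - 11*g^2 + 35*g - 25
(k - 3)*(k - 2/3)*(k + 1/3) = k^3 - 10*k^2/3 + 7*k/9 + 2/3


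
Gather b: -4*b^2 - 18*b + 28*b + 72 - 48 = -4*b^2 + 10*b + 24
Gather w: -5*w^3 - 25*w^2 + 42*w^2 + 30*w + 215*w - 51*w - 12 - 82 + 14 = -5*w^3 + 17*w^2 + 194*w - 80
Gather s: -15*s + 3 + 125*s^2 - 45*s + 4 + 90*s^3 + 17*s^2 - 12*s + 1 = 90*s^3 + 142*s^2 - 72*s + 8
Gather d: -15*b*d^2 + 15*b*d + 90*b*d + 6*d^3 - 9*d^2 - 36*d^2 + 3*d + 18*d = 6*d^3 + d^2*(-15*b - 45) + d*(105*b + 21)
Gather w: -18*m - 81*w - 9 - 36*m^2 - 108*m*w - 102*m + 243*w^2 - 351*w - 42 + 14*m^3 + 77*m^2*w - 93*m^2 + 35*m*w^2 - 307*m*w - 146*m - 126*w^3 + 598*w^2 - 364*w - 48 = 14*m^3 - 129*m^2 - 266*m - 126*w^3 + w^2*(35*m + 841) + w*(77*m^2 - 415*m - 796) - 99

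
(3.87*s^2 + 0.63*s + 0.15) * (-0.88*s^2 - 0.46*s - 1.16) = -3.4056*s^4 - 2.3346*s^3 - 4.911*s^2 - 0.7998*s - 0.174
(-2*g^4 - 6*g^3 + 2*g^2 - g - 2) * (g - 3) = -2*g^5 + 20*g^3 - 7*g^2 + g + 6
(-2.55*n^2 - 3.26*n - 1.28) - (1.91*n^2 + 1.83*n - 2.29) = -4.46*n^2 - 5.09*n + 1.01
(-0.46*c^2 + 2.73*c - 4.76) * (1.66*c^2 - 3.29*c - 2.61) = -0.7636*c^4 + 6.0452*c^3 - 15.6827*c^2 + 8.5351*c + 12.4236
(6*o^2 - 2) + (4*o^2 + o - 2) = 10*o^2 + o - 4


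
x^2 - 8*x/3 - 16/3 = (x - 4)*(x + 4/3)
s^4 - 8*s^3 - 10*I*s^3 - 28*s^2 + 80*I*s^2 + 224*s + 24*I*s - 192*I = (s - 8)*(s - 6*I)*(s - 2*I)^2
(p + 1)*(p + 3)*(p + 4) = p^3 + 8*p^2 + 19*p + 12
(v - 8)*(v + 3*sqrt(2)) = v^2 - 8*v + 3*sqrt(2)*v - 24*sqrt(2)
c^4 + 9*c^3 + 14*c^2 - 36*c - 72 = (c - 2)*(c + 2)*(c + 3)*(c + 6)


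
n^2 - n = n*(n - 1)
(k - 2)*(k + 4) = k^2 + 2*k - 8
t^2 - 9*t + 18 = (t - 6)*(t - 3)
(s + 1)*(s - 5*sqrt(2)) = s^2 - 5*sqrt(2)*s + s - 5*sqrt(2)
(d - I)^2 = d^2 - 2*I*d - 1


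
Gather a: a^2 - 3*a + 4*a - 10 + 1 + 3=a^2 + a - 6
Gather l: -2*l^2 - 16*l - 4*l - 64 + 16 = -2*l^2 - 20*l - 48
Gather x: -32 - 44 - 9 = -85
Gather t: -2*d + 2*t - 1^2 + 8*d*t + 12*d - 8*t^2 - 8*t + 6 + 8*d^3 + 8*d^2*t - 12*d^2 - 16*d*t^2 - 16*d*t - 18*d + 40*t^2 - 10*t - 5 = 8*d^3 - 12*d^2 - 8*d + t^2*(32 - 16*d) + t*(8*d^2 - 8*d - 16)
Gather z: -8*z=-8*z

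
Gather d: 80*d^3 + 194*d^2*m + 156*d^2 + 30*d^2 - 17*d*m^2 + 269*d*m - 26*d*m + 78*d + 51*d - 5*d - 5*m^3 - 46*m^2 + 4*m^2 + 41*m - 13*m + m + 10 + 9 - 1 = 80*d^3 + d^2*(194*m + 186) + d*(-17*m^2 + 243*m + 124) - 5*m^3 - 42*m^2 + 29*m + 18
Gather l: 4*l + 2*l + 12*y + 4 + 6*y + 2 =6*l + 18*y + 6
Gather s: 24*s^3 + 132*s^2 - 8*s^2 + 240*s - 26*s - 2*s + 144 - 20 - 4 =24*s^3 + 124*s^2 + 212*s + 120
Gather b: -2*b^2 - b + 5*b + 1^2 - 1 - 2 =-2*b^2 + 4*b - 2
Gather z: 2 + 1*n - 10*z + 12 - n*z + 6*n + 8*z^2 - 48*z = 7*n + 8*z^2 + z*(-n - 58) + 14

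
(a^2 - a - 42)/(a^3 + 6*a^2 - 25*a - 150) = (a - 7)/(a^2 - 25)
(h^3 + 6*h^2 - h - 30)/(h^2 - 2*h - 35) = (h^2 + h - 6)/(h - 7)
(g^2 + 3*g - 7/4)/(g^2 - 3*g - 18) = (-g^2 - 3*g + 7/4)/(-g^2 + 3*g + 18)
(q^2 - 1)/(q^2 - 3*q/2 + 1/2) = 2*(q + 1)/(2*q - 1)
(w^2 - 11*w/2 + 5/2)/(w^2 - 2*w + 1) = (2*w^2 - 11*w + 5)/(2*(w^2 - 2*w + 1))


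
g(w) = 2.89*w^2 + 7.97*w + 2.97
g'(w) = 5.78*w + 7.97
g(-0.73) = -1.31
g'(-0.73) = 3.75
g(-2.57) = 1.58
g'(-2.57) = -6.88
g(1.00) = 13.83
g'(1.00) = 13.75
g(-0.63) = -0.90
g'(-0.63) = 4.33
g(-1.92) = -1.68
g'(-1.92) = -3.13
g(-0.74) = -1.35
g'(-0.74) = 3.69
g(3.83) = 75.89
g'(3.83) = 30.11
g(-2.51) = 1.17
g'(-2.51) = -6.54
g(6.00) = 154.83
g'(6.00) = 42.65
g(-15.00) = 533.67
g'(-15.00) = -78.73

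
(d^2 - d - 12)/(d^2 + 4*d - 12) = (d^2 - d - 12)/(d^2 + 4*d - 12)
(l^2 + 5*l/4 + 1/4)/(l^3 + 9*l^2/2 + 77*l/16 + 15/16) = 4*(l + 1)/(4*l^2 + 17*l + 15)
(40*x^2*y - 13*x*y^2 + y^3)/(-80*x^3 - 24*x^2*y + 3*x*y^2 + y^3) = y*(-8*x + y)/(16*x^2 + 8*x*y + y^2)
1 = 1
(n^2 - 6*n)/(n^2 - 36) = n/(n + 6)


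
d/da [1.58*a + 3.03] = 1.58000000000000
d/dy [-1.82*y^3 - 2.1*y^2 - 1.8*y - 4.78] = -5.46*y^2 - 4.2*y - 1.8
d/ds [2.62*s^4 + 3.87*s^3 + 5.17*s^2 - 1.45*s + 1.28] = 10.48*s^3 + 11.61*s^2 + 10.34*s - 1.45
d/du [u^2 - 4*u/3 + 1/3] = 2*u - 4/3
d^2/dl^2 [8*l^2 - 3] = 16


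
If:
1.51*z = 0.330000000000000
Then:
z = 0.22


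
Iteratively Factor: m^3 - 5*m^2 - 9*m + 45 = (m - 5)*(m^2 - 9) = (m - 5)*(m - 3)*(m + 3)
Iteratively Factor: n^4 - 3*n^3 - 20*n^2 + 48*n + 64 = (n - 4)*(n^3 + n^2 - 16*n - 16) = (n - 4)*(n + 4)*(n^2 - 3*n - 4) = (n - 4)^2*(n + 4)*(n + 1)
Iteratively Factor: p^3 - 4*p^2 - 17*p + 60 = (p + 4)*(p^2 - 8*p + 15) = (p - 5)*(p + 4)*(p - 3)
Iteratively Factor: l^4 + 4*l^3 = (l)*(l^3 + 4*l^2) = l^2*(l^2 + 4*l) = l^2*(l + 4)*(l)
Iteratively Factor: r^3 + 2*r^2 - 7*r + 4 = (r + 4)*(r^2 - 2*r + 1) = (r - 1)*(r + 4)*(r - 1)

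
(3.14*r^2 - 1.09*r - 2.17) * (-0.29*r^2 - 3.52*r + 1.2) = -0.9106*r^4 - 10.7367*r^3 + 8.2341*r^2 + 6.3304*r - 2.604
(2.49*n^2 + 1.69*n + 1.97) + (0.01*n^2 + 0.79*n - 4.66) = 2.5*n^2 + 2.48*n - 2.69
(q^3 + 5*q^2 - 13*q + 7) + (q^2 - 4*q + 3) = q^3 + 6*q^2 - 17*q + 10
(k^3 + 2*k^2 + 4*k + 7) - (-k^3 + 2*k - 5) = 2*k^3 + 2*k^2 + 2*k + 12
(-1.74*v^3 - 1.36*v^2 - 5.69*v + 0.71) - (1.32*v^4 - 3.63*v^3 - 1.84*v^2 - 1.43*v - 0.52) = -1.32*v^4 + 1.89*v^3 + 0.48*v^2 - 4.26*v + 1.23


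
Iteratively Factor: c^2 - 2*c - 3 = (c - 3)*(c + 1)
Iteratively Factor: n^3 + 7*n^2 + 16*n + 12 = (n + 2)*(n^2 + 5*n + 6) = (n + 2)^2*(n + 3)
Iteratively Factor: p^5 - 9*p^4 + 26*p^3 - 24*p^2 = (p - 2)*(p^4 - 7*p^3 + 12*p^2) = p*(p - 2)*(p^3 - 7*p^2 + 12*p) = p^2*(p - 2)*(p^2 - 7*p + 12) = p^2*(p - 4)*(p - 2)*(p - 3)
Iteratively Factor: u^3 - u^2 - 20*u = (u - 5)*(u^2 + 4*u) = (u - 5)*(u + 4)*(u)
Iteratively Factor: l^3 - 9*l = (l)*(l^2 - 9) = l*(l - 3)*(l + 3)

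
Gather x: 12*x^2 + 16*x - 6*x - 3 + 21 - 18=12*x^2 + 10*x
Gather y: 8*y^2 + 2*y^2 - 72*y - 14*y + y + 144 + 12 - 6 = 10*y^2 - 85*y + 150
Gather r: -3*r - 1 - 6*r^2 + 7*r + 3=-6*r^2 + 4*r + 2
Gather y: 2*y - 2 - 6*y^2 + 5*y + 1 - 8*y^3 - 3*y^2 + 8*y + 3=-8*y^3 - 9*y^2 + 15*y + 2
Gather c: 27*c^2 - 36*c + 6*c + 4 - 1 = 27*c^2 - 30*c + 3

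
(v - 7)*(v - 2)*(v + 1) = v^3 - 8*v^2 + 5*v + 14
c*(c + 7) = c^2 + 7*c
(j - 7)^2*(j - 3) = j^3 - 17*j^2 + 91*j - 147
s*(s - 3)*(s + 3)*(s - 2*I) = s^4 - 2*I*s^3 - 9*s^2 + 18*I*s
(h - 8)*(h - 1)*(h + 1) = h^3 - 8*h^2 - h + 8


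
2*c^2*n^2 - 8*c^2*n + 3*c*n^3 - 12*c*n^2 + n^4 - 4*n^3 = n*(c + n)*(2*c + n)*(n - 4)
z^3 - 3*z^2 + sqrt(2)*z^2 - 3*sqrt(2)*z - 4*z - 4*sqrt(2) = (z - 4)*(z + 1)*(z + sqrt(2))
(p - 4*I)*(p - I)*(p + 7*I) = p^3 + 2*I*p^2 + 31*p - 28*I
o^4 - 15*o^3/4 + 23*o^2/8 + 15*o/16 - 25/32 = (o - 5/2)*(o - 5/4)*(o - 1/2)*(o + 1/2)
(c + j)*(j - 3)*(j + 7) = c*j^2 + 4*c*j - 21*c + j^3 + 4*j^2 - 21*j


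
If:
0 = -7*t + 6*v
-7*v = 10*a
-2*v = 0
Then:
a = 0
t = 0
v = 0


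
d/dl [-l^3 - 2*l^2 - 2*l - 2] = -3*l^2 - 4*l - 2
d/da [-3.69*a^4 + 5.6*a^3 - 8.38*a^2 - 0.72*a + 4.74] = -14.76*a^3 + 16.8*a^2 - 16.76*a - 0.72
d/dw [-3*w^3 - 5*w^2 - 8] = w*(-9*w - 10)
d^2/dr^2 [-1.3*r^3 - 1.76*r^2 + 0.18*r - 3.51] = -7.8*r - 3.52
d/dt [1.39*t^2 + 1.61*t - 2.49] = 2.78*t + 1.61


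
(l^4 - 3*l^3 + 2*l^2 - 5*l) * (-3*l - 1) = -3*l^5 + 8*l^4 - 3*l^3 + 13*l^2 + 5*l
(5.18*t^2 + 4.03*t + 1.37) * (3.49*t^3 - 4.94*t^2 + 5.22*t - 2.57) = 18.0782*t^5 - 11.5245*t^4 + 11.9127*t^3 + 0.956200000000003*t^2 - 3.2057*t - 3.5209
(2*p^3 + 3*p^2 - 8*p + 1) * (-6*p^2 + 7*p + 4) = -12*p^5 - 4*p^4 + 77*p^3 - 50*p^2 - 25*p + 4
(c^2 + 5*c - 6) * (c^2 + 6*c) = c^4 + 11*c^3 + 24*c^2 - 36*c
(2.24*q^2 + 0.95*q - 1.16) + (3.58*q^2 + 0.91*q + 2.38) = 5.82*q^2 + 1.86*q + 1.22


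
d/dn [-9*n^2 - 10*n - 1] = -18*n - 10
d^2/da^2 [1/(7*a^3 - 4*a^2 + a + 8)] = 2*((4 - 21*a)*(7*a^3 - 4*a^2 + a + 8) + (21*a^2 - 8*a + 1)^2)/(7*a^3 - 4*a^2 + a + 8)^3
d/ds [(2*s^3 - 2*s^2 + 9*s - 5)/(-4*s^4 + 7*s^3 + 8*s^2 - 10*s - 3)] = (8*s^6 - 16*s^5 + 138*s^4 - 246*s^3 + 35*s^2 + 92*s - 77)/(16*s^8 - 56*s^7 - 15*s^6 + 192*s^5 - 52*s^4 - 202*s^3 + 52*s^2 + 60*s + 9)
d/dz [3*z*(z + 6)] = 6*z + 18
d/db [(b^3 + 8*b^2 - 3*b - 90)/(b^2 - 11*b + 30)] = (b^4 - 22*b^3 + 5*b^2 + 660*b - 1080)/(b^4 - 22*b^3 + 181*b^2 - 660*b + 900)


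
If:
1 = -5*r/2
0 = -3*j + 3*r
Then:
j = -2/5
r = -2/5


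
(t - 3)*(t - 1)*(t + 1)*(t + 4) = t^4 + t^3 - 13*t^2 - t + 12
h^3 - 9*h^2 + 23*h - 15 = (h - 5)*(h - 3)*(h - 1)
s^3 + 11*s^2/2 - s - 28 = (s - 2)*(s + 7/2)*(s + 4)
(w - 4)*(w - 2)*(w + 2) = w^3 - 4*w^2 - 4*w + 16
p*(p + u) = p^2 + p*u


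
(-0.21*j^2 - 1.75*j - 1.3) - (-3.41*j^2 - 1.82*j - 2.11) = 3.2*j^2 + 0.0700000000000001*j + 0.81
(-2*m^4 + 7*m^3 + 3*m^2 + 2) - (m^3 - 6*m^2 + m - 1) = -2*m^4 + 6*m^3 + 9*m^2 - m + 3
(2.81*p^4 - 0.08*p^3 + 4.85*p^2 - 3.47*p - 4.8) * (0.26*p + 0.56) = 0.7306*p^5 + 1.5528*p^4 + 1.2162*p^3 + 1.8138*p^2 - 3.1912*p - 2.688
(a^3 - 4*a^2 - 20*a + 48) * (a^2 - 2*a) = a^5 - 6*a^4 - 12*a^3 + 88*a^2 - 96*a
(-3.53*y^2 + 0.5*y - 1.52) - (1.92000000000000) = -3.53*y^2 + 0.5*y - 3.44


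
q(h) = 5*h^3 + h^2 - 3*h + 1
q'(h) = 15*h^2 + 2*h - 3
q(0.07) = 0.80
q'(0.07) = -2.79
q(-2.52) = -65.10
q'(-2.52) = 87.22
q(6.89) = 1663.22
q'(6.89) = 722.86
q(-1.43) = -7.29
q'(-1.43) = 24.81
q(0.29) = 0.34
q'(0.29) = -1.16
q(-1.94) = -25.92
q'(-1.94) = 49.57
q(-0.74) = 1.74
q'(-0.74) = 3.73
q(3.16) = 159.28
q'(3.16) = 153.10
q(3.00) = 136.00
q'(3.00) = 138.00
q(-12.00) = -8459.00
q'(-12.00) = 2133.00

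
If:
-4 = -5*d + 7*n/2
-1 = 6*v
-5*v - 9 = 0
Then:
No Solution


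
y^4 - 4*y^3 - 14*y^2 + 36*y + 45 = (y - 5)*(y - 3)*(y + 1)*(y + 3)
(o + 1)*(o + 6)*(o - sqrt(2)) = o^3 - sqrt(2)*o^2 + 7*o^2 - 7*sqrt(2)*o + 6*o - 6*sqrt(2)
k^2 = k^2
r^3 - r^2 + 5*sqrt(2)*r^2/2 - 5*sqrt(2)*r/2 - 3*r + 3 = (r - 1)*(r - sqrt(2)/2)*(r + 3*sqrt(2))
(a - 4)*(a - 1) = a^2 - 5*a + 4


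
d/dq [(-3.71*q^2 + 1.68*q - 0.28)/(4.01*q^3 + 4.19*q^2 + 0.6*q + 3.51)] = (14.8771*q^4 - 13.4736*q^3 - 5.8968*q^2 - 23.6978*q + 6.0648)/(16.0801*q^6 + 33.6038*q^5 + 22.3681*q^4 + 33.1782*q^3 + 29.7738*q^2 + 4.212*q + 12.3201)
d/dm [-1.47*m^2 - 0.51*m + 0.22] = -2.94*m - 0.51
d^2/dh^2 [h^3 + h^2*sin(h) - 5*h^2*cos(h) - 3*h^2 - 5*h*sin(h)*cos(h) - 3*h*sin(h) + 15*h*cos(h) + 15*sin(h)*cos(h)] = -h^2*sin(h) + 5*h^2*cos(h) + 23*h*sin(h) + 10*h*sin(2*h) - 11*h*cos(h) + 6*h - 28*sin(h) - 30*sin(2*h) - 16*cos(h) - 10*cos(2*h) - 6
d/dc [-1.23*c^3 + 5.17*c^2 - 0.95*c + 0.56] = -3.69*c^2 + 10.34*c - 0.95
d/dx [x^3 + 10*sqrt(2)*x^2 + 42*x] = 3*x^2 + 20*sqrt(2)*x + 42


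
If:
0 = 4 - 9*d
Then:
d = 4/9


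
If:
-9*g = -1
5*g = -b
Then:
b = -5/9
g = 1/9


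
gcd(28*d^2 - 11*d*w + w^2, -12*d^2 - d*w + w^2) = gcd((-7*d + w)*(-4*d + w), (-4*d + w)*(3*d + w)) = -4*d + w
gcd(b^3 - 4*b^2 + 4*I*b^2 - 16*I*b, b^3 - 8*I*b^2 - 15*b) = b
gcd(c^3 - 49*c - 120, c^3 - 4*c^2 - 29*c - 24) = c^2 - 5*c - 24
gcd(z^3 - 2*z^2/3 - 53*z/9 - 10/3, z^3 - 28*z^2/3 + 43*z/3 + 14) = z^2 - 7*z/3 - 2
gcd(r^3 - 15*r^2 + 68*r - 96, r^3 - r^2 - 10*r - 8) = r - 4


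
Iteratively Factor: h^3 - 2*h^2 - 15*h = (h)*(h^2 - 2*h - 15) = h*(h - 5)*(h + 3)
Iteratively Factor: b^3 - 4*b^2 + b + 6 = (b - 2)*(b^2 - 2*b - 3) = (b - 3)*(b - 2)*(b + 1)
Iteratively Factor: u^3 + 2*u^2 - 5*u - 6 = (u - 2)*(u^2 + 4*u + 3) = (u - 2)*(u + 1)*(u + 3)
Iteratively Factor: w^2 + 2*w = (w + 2)*(w)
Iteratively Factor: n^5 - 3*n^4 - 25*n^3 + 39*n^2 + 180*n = (n + 3)*(n^4 - 6*n^3 - 7*n^2 + 60*n) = (n + 3)^2*(n^3 - 9*n^2 + 20*n) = (n - 5)*(n + 3)^2*(n^2 - 4*n) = (n - 5)*(n - 4)*(n + 3)^2*(n)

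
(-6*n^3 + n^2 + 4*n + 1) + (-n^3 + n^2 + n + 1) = -7*n^3 + 2*n^2 + 5*n + 2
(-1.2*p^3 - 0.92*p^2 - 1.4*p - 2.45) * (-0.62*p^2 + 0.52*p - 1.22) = 0.744*p^5 - 0.0536*p^4 + 1.8536*p^3 + 1.9134*p^2 + 0.434*p + 2.989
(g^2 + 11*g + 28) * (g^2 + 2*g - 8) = g^4 + 13*g^3 + 42*g^2 - 32*g - 224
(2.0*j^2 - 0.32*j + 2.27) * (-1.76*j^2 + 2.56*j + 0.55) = -3.52*j^4 + 5.6832*j^3 - 3.7144*j^2 + 5.6352*j + 1.2485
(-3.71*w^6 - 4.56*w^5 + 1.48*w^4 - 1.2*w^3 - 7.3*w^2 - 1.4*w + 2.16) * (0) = 0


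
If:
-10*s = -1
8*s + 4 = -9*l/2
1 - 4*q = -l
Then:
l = -16/15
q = -1/60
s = 1/10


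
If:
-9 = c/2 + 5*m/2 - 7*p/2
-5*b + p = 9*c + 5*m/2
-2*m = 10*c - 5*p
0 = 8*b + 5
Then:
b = -5/8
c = 1787/1708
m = -3415/1708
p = 552/427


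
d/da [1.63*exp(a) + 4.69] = 1.63*exp(a)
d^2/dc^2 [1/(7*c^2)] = 6/(7*c^4)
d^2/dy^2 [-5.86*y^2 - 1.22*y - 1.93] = -11.7200000000000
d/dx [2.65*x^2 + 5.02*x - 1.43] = 5.3*x + 5.02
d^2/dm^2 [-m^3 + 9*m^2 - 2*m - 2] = 18 - 6*m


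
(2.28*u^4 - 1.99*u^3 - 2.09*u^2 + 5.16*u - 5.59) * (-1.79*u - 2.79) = -4.0812*u^5 - 2.7991*u^4 + 9.2932*u^3 - 3.4053*u^2 - 4.3903*u + 15.5961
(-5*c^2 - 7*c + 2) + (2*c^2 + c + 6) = -3*c^2 - 6*c + 8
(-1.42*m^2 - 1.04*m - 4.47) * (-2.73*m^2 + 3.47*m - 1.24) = 3.8766*m^4 - 2.0882*m^3 + 10.3551*m^2 - 14.2213*m + 5.5428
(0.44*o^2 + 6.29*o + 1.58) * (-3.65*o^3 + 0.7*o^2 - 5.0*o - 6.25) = -1.606*o^5 - 22.6505*o^4 - 3.564*o^3 - 33.094*o^2 - 47.2125*o - 9.875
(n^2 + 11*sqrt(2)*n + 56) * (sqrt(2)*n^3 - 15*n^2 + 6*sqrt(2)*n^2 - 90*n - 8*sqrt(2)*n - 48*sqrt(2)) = sqrt(2)*n^5 + 7*n^4 + 6*sqrt(2)*n^4 - 117*sqrt(2)*n^3 + 42*n^3 - 1016*n^2 - 702*sqrt(2)*n^2 - 6096*n - 448*sqrt(2)*n - 2688*sqrt(2)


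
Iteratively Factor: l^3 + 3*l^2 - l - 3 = (l + 3)*(l^2 - 1) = (l + 1)*(l + 3)*(l - 1)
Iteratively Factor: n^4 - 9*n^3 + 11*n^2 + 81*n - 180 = (n - 3)*(n^3 - 6*n^2 - 7*n + 60) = (n - 4)*(n - 3)*(n^2 - 2*n - 15) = (n - 5)*(n - 4)*(n - 3)*(n + 3)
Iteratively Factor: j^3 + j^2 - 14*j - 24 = (j + 2)*(j^2 - j - 12) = (j + 2)*(j + 3)*(j - 4)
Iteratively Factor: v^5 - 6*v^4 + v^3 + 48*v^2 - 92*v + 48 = (v - 1)*(v^4 - 5*v^3 - 4*v^2 + 44*v - 48) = (v - 2)*(v - 1)*(v^3 - 3*v^2 - 10*v + 24) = (v - 2)*(v - 1)*(v + 3)*(v^2 - 6*v + 8) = (v - 4)*(v - 2)*(v - 1)*(v + 3)*(v - 2)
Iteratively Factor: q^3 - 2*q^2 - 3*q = (q + 1)*(q^2 - 3*q) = (q - 3)*(q + 1)*(q)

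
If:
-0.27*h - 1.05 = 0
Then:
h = -3.89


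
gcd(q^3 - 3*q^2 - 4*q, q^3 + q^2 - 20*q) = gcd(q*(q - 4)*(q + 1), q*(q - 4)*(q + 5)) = q^2 - 4*q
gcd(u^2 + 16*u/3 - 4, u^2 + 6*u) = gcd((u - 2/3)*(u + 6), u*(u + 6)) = u + 6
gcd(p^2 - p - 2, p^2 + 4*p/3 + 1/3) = p + 1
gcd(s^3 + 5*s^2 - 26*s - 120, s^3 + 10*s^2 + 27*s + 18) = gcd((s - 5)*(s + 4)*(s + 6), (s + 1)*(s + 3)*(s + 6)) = s + 6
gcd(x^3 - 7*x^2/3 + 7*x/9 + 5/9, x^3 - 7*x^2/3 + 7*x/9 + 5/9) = x^3 - 7*x^2/3 + 7*x/9 + 5/9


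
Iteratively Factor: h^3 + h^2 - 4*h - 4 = (h - 2)*(h^2 + 3*h + 2) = (h - 2)*(h + 2)*(h + 1)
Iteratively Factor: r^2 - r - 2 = (r - 2)*(r + 1)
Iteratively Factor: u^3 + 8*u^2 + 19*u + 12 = (u + 3)*(u^2 + 5*u + 4) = (u + 3)*(u + 4)*(u + 1)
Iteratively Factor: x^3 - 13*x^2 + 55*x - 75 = (x - 5)*(x^2 - 8*x + 15) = (x - 5)^2*(x - 3)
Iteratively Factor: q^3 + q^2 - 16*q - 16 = (q + 4)*(q^2 - 3*q - 4) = (q - 4)*(q + 4)*(q + 1)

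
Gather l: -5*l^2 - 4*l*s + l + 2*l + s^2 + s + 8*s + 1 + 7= -5*l^2 + l*(3 - 4*s) + s^2 + 9*s + 8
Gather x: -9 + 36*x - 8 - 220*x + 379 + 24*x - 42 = 320 - 160*x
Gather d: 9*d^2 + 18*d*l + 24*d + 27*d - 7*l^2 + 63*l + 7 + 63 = 9*d^2 + d*(18*l + 51) - 7*l^2 + 63*l + 70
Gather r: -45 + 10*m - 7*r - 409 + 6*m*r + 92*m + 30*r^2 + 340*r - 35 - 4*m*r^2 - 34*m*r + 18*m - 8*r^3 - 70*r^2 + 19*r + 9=120*m - 8*r^3 + r^2*(-4*m - 40) + r*(352 - 28*m) - 480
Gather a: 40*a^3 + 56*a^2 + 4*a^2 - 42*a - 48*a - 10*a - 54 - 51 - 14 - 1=40*a^3 + 60*a^2 - 100*a - 120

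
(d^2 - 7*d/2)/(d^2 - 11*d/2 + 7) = d/(d - 2)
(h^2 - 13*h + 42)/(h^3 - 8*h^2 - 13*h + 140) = (h - 6)/(h^2 - h - 20)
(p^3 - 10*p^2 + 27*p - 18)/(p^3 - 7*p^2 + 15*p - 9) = (p - 6)/(p - 3)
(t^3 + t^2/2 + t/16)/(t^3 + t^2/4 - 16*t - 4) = t*(4*t + 1)/(4*(t^2 - 16))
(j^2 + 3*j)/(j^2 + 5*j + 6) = j/(j + 2)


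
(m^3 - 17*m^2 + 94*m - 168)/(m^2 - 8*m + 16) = (m^2 - 13*m + 42)/(m - 4)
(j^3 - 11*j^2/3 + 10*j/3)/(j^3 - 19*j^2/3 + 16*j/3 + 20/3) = j*(3*j - 5)/(3*j^2 - 13*j - 10)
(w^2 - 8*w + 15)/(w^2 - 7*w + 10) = (w - 3)/(w - 2)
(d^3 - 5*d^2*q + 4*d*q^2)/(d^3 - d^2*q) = (d - 4*q)/d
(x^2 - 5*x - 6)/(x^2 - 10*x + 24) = (x + 1)/(x - 4)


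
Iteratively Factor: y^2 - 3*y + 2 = (y - 2)*(y - 1)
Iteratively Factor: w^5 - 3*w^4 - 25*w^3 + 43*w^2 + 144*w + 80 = (w + 1)*(w^4 - 4*w^3 - 21*w^2 + 64*w + 80) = (w + 1)^2*(w^3 - 5*w^2 - 16*w + 80) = (w + 1)^2*(w + 4)*(w^2 - 9*w + 20) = (w - 5)*(w + 1)^2*(w + 4)*(w - 4)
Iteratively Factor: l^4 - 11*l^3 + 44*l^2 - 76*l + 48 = (l - 2)*(l^3 - 9*l^2 + 26*l - 24) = (l - 4)*(l - 2)*(l^2 - 5*l + 6) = (l - 4)*(l - 3)*(l - 2)*(l - 2)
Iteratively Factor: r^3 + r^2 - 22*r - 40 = (r + 4)*(r^2 - 3*r - 10) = (r + 2)*(r + 4)*(r - 5)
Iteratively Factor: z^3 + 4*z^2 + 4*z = (z + 2)*(z^2 + 2*z) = z*(z + 2)*(z + 2)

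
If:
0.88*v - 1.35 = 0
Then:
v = 1.53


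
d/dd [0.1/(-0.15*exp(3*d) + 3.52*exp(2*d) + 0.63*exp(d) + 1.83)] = (0.045*exp(2*d) - 0.704*exp(d) - 0.063)*exp(d)/(-0.15*exp(3*d) + 3.52*exp(2*d) + 0.63*exp(d) + 1.83)^2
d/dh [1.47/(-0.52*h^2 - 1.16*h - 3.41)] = (1.5288*h + 1.7052)/(0.52*h^2 + 1.16*h + 3.41)^2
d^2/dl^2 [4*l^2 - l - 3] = 8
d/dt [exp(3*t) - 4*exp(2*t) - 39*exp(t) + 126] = (3*exp(2*t) - 8*exp(t) - 39)*exp(t)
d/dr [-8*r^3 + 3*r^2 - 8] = 6*r*(1 - 4*r)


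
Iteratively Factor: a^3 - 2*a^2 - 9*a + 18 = (a + 3)*(a^2 - 5*a + 6) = (a - 3)*(a + 3)*(a - 2)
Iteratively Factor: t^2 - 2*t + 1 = (t - 1)*(t - 1)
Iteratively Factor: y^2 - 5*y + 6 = (y - 3)*(y - 2)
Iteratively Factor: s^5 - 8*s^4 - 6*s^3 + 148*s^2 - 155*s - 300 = (s - 3)*(s^4 - 5*s^3 - 21*s^2 + 85*s + 100) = (s - 3)*(s + 1)*(s^3 - 6*s^2 - 15*s + 100) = (s - 5)*(s - 3)*(s + 1)*(s^2 - s - 20) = (s - 5)*(s - 3)*(s + 1)*(s + 4)*(s - 5)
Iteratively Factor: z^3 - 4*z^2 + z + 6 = (z + 1)*(z^2 - 5*z + 6) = (z - 2)*(z + 1)*(z - 3)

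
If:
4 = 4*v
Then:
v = 1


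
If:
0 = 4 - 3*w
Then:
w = 4/3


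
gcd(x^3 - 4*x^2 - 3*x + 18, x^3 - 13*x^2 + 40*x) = 1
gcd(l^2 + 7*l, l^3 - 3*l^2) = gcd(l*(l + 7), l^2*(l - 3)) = l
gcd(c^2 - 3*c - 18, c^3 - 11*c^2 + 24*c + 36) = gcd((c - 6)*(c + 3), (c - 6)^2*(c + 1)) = c - 6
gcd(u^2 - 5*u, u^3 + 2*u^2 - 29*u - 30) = u - 5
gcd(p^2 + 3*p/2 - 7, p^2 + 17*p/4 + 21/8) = p + 7/2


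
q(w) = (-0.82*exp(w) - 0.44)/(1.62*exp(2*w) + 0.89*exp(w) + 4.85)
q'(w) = (-0.82*exp(w) - 0.44)*(-3.24*exp(2*w) - 0.89*exp(w))/(1.62*exp(2*w) + 0.89*exp(w) + 4.85)^2 - 0.82*exp(w)/(1.62*exp(2*w) + 0.89*exp(w) + 4.85)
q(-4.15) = -0.09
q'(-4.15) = -0.00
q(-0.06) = -0.17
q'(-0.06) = -0.02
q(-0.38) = -0.16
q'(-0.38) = -0.04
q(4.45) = -0.01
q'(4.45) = 0.01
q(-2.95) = -0.10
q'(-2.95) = -0.01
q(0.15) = -0.17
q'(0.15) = -0.00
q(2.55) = -0.04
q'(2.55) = 0.04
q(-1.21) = -0.13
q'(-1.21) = -0.03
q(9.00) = 0.00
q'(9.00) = 0.00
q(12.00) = 0.00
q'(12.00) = 0.00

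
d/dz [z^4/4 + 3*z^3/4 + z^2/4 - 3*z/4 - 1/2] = z^3 + 9*z^2/4 + z/2 - 3/4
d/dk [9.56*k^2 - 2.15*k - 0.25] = 19.12*k - 2.15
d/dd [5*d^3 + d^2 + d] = 15*d^2 + 2*d + 1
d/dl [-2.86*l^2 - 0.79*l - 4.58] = -5.72*l - 0.79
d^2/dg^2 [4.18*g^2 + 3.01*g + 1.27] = 8.36000000000000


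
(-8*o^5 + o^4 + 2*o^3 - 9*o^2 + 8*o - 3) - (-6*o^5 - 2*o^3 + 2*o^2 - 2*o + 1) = -2*o^5 + o^4 + 4*o^3 - 11*o^2 + 10*o - 4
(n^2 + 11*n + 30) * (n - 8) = n^3 + 3*n^2 - 58*n - 240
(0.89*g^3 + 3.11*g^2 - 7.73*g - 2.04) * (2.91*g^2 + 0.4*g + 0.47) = 2.5899*g^5 + 9.4061*g^4 - 20.832*g^3 - 7.5667*g^2 - 4.4491*g - 0.9588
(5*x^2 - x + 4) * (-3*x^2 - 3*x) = -15*x^4 - 12*x^3 - 9*x^2 - 12*x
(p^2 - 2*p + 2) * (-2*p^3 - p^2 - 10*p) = -2*p^5 + 3*p^4 - 12*p^3 + 18*p^2 - 20*p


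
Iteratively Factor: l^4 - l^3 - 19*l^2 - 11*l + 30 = (l + 3)*(l^3 - 4*l^2 - 7*l + 10) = (l - 5)*(l + 3)*(l^2 + l - 2) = (l - 5)*(l + 2)*(l + 3)*(l - 1)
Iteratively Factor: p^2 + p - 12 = (p - 3)*(p + 4)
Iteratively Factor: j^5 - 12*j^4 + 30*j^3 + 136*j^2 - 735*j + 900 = (j - 3)*(j^4 - 9*j^3 + 3*j^2 + 145*j - 300) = (j - 3)^2*(j^3 - 6*j^2 - 15*j + 100) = (j - 3)^2*(j + 4)*(j^2 - 10*j + 25) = (j - 5)*(j - 3)^2*(j + 4)*(j - 5)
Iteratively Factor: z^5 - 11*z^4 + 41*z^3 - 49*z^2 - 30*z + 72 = (z - 3)*(z^4 - 8*z^3 + 17*z^2 + 2*z - 24) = (z - 3)*(z - 2)*(z^3 - 6*z^2 + 5*z + 12) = (z - 3)^2*(z - 2)*(z^2 - 3*z - 4) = (z - 4)*(z - 3)^2*(z - 2)*(z + 1)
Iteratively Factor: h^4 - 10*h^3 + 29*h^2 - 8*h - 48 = (h - 4)*(h^3 - 6*h^2 + 5*h + 12) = (h - 4)*(h - 3)*(h^2 - 3*h - 4) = (h - 4)^2*(h - 3)*(h + 1)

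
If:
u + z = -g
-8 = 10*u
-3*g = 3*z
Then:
No Solution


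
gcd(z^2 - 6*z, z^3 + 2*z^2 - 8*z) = z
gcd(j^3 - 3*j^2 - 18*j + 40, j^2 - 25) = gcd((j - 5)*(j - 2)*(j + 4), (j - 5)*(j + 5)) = j - 5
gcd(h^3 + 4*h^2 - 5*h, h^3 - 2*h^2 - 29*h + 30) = h^2 + 4*h - 5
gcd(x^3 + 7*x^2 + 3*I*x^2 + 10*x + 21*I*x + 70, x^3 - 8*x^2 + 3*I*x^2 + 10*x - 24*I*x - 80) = x^2 + 3*I*x + 10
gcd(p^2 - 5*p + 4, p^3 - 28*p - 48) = 1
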